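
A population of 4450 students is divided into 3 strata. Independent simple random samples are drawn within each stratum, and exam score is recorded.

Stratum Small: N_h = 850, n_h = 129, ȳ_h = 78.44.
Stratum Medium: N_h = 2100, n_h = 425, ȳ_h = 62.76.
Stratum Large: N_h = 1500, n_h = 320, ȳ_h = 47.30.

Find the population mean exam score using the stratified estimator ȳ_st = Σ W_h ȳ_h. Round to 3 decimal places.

ȳ_st ≈ 60.544

N = Σ N_h = 4450. Stratum weights W_h = N_h/N.
ȳ_st = (850·78.44 + 2100·62.76 + 1500·47.30) / 4450 = 60.54382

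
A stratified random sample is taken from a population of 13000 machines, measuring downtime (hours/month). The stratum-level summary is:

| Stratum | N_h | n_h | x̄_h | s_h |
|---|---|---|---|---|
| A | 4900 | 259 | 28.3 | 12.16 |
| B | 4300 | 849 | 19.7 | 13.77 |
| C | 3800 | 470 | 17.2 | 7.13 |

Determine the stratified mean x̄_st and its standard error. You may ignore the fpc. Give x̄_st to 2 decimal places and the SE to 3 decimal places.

x̄_st = Σ W_h x̄_h = (4900·28.3 + 4300·19.7 + 3800·17.2)/13000 = 22.21077
V̂(x̄_st) = Σ W_h² s_h²/n_h, with W_h = N_h/N and N = 13000:
  stratum A: (4900/13000)²·12.16²/259 = 0.0811097
  stratum B: (4300/13000)²·13.77²/849 = 0.0244349
  stratum C: (3800/13000)²·7.13²/470 = 0.00924191
V̂(x̄_st) = 0.114787
SE(x̄_st) = √0.114787 = 0.338802

x̄_st ≈ 22.21, SE ≈ 0.339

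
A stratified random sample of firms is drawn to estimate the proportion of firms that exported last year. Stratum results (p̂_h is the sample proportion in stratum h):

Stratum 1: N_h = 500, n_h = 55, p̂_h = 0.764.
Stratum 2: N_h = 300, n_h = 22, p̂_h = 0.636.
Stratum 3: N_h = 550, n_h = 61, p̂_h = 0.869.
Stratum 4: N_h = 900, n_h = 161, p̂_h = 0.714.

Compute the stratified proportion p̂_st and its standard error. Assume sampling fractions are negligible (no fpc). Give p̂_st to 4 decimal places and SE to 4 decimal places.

N = 2250; stratum weights W_h = N_h/N.
p̂_st = Σ W_h p̂_h = (500·0.764 + 300·0.636 + 550·0.869 + 900·0.714)/2250 = 0.75260
V̂(p̂_st) = Σ W_h² p̂_h(1−p̂_h)/(n_h−1):
  stratum 1: (500/2250)²·0.764·0.236/54 = 0.000164887
  stratum 2: (300/2250)²·0.636·0.364/21 = 0.000195982
  stratum 3: (550/2250)²·0.869·0.131/60 = 0.000113371
  stratum 4: (900/2250)²·0.714·0.286/160 = 0.000204204
V̂(p̂_st) = 0.000678444; SE = √V̂ = 0.026047

p̂_st ≈ 0.7526, SE ≈ 0.0260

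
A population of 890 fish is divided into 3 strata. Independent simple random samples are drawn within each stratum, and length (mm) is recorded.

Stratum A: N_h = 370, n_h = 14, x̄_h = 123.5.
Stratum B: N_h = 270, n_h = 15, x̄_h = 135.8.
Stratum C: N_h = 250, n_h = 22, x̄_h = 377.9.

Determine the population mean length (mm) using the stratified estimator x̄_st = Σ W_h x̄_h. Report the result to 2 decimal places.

x̄_st ≈ 198.69

N = Σ N_h = 890. Stratum weights W_h = N_h/N.
x̄_st = (370·123.5 + 270·135.8 + 250·377.9) / 890 = 198.6921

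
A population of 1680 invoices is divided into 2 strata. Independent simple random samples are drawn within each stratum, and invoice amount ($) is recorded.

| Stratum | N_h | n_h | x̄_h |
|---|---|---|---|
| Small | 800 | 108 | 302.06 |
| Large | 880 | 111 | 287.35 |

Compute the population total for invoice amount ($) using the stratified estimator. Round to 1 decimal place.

τ̂_st = Σ N_h x̄_h = 800·302.06 + 880·287.35 = 494516.0

τ̂_st ≈ 494516.0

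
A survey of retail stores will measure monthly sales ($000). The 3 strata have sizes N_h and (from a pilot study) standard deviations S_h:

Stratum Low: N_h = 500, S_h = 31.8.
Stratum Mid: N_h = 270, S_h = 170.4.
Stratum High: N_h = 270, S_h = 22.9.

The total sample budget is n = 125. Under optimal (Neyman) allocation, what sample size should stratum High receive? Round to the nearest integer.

Neyman allocation: n_h = n · N_h S_h / Σ N_i S_i, with n = 125.
  stratum Low: N_h·S_h = 500·31.8 = 15900.00
  stratum Mid: N_h·S_h = 270·170.4 = 46008.00
  stratum High: N_h·S_h = 270·22.9 = 6183.00
Σ N_h S_h = 68091.00
n for stratum High = 125·6183.00/68091.00 = 11.351 → 11

11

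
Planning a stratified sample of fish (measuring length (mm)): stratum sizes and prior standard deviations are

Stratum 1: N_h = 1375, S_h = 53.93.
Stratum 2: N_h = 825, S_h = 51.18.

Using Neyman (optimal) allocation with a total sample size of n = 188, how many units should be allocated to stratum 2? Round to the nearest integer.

68

Neyman allocation: n_h = n · N_h S_h / Σ N_i S_i, with n = 188.
  stratum 1: N_h·S_h = 1375·53.93 = 74153.75
  stratum 2: N_h·S_h = 825·51.18 = 42223.50
Σ N_h S_h = 116377.25
n for stratum 2 = 188·42223.50/116377.25 = 68.209 → 68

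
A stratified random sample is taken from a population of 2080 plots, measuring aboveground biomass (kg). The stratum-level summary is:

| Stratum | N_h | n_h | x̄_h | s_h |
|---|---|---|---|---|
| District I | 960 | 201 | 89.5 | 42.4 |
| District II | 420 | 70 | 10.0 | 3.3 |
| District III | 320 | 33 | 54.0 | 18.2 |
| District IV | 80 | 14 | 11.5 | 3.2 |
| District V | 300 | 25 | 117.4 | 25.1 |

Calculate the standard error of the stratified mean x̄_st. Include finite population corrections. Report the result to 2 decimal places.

V̂(x̄_st) = Σ W_h² (1 − n_h/N_h) s_h²/n_h, with W_h = N_h/N and N = 2080:
  stratum District I: (960/2080)²·(1 − 201/960)·42.4²/201 = 1.50634
  stratum District II: (420/2080)²·(1 − 70/420)·3.3²/70 = 0.00528592
  stratum District III: (320/2080)²·(1 − 33/320)·18.2²/33 = 0.213076
  stratum District IV: (80/2080)²·(1 − 14/80)·3.2²/14 = 0.000892646
  stratum District V: (300/2080)²·(1 − 25/300)·25.1²/25 = 0.480546
V̂(x̄_st) = 2.20614
SE(x̄_st) = √2.20614 = 1.48531

SE(x̄_st) ≈ 1.49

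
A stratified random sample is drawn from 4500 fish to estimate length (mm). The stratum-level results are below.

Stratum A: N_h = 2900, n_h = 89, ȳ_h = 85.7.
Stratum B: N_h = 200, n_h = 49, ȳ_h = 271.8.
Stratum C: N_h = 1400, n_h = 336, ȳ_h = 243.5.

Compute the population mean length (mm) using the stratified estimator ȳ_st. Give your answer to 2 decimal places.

ȳ_st ≈ 143.06

N = Σ N_h = 4500. Stratum weights W_h = N_h/N.
ȳ_st = (2900·85.7 + 200·271.8 + 1400·243.5) / 4500 = 143.0644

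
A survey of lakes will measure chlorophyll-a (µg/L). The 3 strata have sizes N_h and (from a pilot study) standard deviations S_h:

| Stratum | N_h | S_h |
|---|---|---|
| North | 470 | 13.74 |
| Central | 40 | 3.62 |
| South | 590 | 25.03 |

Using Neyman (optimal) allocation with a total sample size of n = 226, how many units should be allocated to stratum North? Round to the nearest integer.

68

Neyman allocation: n_h = n · N_h S_h / Σ N_i S_i, with n = 226.
  stratum North: N_h·S_h = 470·13.74 = 6457.80
  stratum Central: N_h·S_h = 40·3.62 = 144.80
  stratum South: N_h·S_h = 590·25.03 = 14767.70
Σ N_h S_h = 21370.30
n for stratum North = 226·6457.80/21370.30 = 68.294 → 68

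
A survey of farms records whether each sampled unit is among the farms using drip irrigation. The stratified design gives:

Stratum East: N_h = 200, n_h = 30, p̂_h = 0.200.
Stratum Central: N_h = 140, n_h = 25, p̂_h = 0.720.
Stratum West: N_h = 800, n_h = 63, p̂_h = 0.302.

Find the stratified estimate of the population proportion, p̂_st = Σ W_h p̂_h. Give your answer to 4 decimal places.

p̂_st ≈ 0.3354

N = 1140; stratum weights W_h = N_h/N.
p̂_st = Σ W_h p̂_h = (200·0.200 + 140·0.720 + 800·0.302)/1140 = 0.33544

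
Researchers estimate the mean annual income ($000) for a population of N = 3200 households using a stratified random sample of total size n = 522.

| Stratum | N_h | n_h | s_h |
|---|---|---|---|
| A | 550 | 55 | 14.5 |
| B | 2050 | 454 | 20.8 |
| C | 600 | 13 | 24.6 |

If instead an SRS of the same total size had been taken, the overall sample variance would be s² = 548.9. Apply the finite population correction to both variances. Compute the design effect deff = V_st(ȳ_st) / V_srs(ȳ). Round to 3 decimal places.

V̂(ȳ_st) = Σ W_h² (1 − n_h/N_h) s_h²/n_h, with W_h = N_h/N and N = 3200:
  stratum A: (550/3200)²·(1 − 55/550)·14.5²/55 = 0.101635
  stratum B: (2050/3200)²·(1 − 454/2050)·20.8²/454 = 0.304479
  stratum C: (600/3200)²·(1 − 13/600)·24.6²/13 = 1.60109
V_st = 2.00721
V_srs = (1 − 522/3200)·548.9/522 = 0.880001
deff = V_st / V_srs = 2.00721/0.880001 = 2.2809

deff ≈ 2.281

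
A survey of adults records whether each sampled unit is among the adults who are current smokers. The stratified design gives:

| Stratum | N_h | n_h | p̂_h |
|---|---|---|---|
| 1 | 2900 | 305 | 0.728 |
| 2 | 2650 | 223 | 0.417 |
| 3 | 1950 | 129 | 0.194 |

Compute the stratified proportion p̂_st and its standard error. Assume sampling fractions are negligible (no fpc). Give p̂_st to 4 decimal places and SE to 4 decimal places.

p̂_st ≈ 0.4793, SE ≈ 0.0178

N = 7500; stratum weights W_h = N_h/N.
p̂_st = Σ W_h p̂_h = (2900·0.728 + 2650·0.417 + 1950·0.194)/7500 = 0.47927
V̂(p̂_st) = Σ W_h² p̂_h(1−p̂_h)/(n_h−1):
  stratum 1: (2900/7500)²·0.728·0.272/304 = 9.73868e-05
  stratum 2: (2650/7500)²·0.417·0.583/222 = 0.000136716
  stratum 3: (1950/7500)²·0.194·0.806/128 = 8.25797e-05
V̂(p̂_st) = 0.000316683; SE = √V̂ = 0.0177956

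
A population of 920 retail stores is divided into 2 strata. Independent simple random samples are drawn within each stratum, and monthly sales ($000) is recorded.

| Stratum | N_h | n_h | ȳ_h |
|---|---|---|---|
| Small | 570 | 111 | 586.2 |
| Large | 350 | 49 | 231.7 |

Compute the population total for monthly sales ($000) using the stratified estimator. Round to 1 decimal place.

τ̂_st = Σ N_h ȳ_h = 570·586.2 + 350·231.7 = 415229.0

τ̂_st ≈ 415229.0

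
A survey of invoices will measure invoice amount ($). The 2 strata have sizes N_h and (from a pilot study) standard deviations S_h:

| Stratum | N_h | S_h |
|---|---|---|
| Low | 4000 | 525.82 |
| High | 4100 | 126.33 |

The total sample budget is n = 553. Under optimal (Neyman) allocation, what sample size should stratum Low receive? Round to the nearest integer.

444

Neyman allocation: n_h = n · N_h S_h / Σ N_i S_i, with n = 553.
  stratum Low: N_h·S_h = 4000·525.82 = 2103280.00
  stratum High: N_h·S_h = 4100·126.33 = 517953.00
Σ N_h S_h = 2621233.00
n for stratum Low = 553·2103280.00/2621233.00 = 443.728 → 444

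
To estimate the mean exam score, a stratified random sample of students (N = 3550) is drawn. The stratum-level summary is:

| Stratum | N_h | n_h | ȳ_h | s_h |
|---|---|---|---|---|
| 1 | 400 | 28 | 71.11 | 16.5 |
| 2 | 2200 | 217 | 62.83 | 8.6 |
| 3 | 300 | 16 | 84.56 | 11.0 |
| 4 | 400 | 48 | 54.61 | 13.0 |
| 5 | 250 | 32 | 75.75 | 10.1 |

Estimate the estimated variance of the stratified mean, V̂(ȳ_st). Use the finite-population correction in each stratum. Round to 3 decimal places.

V̂(ȳ_st) = Σ W_h² (1 − n_h/N_h) s_h²/n_h, with W_h = N_h/N and N = 3550:
  stratum 1: (400/3550)²·(1 − 28/400)·16.5²/28 = 0.114804
  stratum 2: (2200/3550)²·(1 − 217/2200)·8.6²/217 = 0.117985
  stratum 3: (300/3550)²·(1 − 16/300)·11.0²/16 = 0.0511268
  stratum 4: (400/3550)²·(1 − 48/400)·13.0²/48 = 0.0393361
  stratum 5: (250/3550)²·(1 − 32/250)·10.1²/32 = 0.0137858
V̂(ȳ_st) = 0.337037

V̂(ȳ_st) ≈ 0.337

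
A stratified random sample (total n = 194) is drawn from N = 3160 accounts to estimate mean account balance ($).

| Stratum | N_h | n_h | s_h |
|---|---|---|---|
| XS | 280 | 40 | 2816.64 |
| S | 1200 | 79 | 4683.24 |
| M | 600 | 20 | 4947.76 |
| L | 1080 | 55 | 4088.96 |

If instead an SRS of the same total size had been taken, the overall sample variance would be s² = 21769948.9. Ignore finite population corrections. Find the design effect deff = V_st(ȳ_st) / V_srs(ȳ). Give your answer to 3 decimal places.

deff ≈ 1.080

V̂(ȳ_st) = Σ W_h² s_h²/n_h, with W_h = N_h/N and N = 3160:
  stratum XS: (280/3160)²·2816.64²/40 = 1557.2
  stratum S: (1200/3160)²·4683.24²/79 = 40036.3
  stratum M: (600/3160)²·4947.76²/20 = 44128.1
  stratum L: (1080/3160)²·4088.96²/55 = 35508.8
V_st = 121230
V_srs = s²/n = 21769948.9/194 = 112216
deff = V_st / V_srs = 121230/112216 = 1.0803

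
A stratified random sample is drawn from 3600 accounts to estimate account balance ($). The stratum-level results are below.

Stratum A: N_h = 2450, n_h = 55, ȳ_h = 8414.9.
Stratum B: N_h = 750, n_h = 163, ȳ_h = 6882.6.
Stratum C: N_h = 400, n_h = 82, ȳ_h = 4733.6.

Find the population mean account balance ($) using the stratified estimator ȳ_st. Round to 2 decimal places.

ȳ_st ≈ 7686.64

N = Σ N_h = 3600. Stratum weights W_h = N_h/N.
ȳ_st = (2450·8414.9 + 750·6882.6 + 400·4733.6) / 3600 = 7686.6375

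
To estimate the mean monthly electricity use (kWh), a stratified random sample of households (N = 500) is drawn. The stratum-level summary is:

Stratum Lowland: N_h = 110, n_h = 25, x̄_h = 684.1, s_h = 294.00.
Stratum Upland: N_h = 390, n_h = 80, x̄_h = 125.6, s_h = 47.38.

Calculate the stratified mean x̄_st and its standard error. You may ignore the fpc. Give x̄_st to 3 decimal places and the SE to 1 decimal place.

x̄_st ≈ 248.470, SE ≈ 13.6

x̄_st = Σ W_h x̄_h = (110·684.1 + 390·125.6)/500 = 248.47000
V̂(x̄_st) = Σ W_h² s_h²/n_h, with W_h = N_h/N and N = 500:
  stratum Lowland: (110/500)²·294.00²/25 = 167.34
  stratum Upland: (390/500)²·47.38²/80 = 17.0722
V̂(x̄_st) = 184.412
SE(x̄_st) = √184.412 = 13.5798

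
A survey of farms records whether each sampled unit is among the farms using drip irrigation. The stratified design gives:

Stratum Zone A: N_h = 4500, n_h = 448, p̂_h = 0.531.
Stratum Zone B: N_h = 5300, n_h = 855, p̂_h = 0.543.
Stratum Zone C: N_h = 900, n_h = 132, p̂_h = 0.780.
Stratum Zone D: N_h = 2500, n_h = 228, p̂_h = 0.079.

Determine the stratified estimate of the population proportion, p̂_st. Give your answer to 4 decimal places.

N = 13200; stratum weights W_h = N_h/N.
p̂_st = Σ W_h p̂_h = (4500·0.531 + 5300·0.543 + 900·0.780 + 2500·0.079)/13200 = 0.46719

p̂_st ≈ 0.4672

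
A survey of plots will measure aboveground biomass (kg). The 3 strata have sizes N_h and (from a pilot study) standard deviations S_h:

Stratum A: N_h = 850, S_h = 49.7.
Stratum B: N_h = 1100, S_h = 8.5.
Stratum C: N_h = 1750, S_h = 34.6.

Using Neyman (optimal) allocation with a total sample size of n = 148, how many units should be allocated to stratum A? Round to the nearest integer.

56

Neyman allocation: n_h = n · N_h S_h / Σ N_i S_i, with n = 148.
  stratum A: N_h·S_h = 850·49.7 = 42245.00
  stratum B: N_h·S_h = 1100·8.5 = 9350.00
  stratum C: N_h·S_h = 1750·34.6 = 60550.00
Σ N_h S_h = 112145.00
n for stratum A = 148·42245.00/112145.00 = 55.752 → 56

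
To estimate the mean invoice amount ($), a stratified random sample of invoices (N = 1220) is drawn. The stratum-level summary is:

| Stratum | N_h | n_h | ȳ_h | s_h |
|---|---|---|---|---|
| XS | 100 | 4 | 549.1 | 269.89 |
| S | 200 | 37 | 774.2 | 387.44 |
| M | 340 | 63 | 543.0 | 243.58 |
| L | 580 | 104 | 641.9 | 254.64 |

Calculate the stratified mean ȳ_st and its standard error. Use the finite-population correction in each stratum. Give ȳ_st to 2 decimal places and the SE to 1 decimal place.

ȳ_st = Σ W_h ȳ_h = (100·549.1 + 200·774.2 + 340·543.0 + 580·641.9)/1220 = 628.41967
V̂(ȳ_st) = Σ W_h² (1 − n_h/N_h) s_h²/n_h, with W_h = N_h/N and N = 1220:
  stratum XS: (100/1220)²·(1 − 4/100)·269.89²/4 = 117.453
  stratum S: (200/1220)²·(1 − 37/200)·387.44²/37 = 88.8598
  stratum M: (340/1220)²·(1 − 63/340)·243.58²/63 = 59.5911
  stratum L: (580/1220)²·(1 − 104/580)·254.64²/104 = 115.647
V̂(ȳ_st) = 381.551
SE(ȳ_st) = √381.551 = 19.5333

ȳ_st ≈ 628.42, SE ≈ 19.5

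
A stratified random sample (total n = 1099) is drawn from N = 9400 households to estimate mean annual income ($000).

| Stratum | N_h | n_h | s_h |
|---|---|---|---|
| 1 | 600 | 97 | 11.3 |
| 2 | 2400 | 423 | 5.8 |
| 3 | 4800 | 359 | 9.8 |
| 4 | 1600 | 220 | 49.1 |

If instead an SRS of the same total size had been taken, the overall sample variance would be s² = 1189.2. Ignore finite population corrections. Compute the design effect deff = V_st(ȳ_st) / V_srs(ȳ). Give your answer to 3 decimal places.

deff ≈ 0.368

V̂(ȳ_st) = Σ W_h² s_h²/n_h, with W_h = N_h/N and N = 9400:
  stratum 1: (600/9400)²·11.3²/97 = 0.0053633
  stratum 2: (2400/9400)²·5.8²/423 = 0.00518421
  stratum 3: (4800/9400)²·9.8²/359 = 0.0697565
  stratum 4: (1600/9400)²·49.1²/220 = 0.317486
V_st = 0.39779
V_srs = s²/n = 1189.2/1099 = 1.08207
deff = V_st / V_srs = 0.39779/1.08207 = 0.3676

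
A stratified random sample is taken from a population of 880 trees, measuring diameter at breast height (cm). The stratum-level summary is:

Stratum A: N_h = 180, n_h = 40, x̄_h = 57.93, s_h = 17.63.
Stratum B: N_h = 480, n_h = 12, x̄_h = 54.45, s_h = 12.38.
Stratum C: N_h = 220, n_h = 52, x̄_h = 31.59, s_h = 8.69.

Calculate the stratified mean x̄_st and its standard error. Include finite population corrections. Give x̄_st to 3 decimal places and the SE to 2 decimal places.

x̄_st ≈ 49.447, SE ≈ 2.01

x̄_st = Σ W_h x̄_h = (180·57.93 + 480·54.45 + 220·31.59)/880 = 49.44682
V̂(x̄_st) = Σ W_h² (1 − n_h/N_h) s_h²/n_h, with W_h = N_h/N and N = 880:
  stratum A: (180/880)²·(1 − 40/180)·17.63²/40 = 0.25286
  stratum B: (480/880)²·(1 − 12/480)·12.38²/12 = 3.70495
  stratum C: (220/880)²·(1 − 52/220)·8.69²/52 = 0.0693111
V̂(x̄_st) = 4.02712
SE(x̄_st) = √4.02712 = 2.00677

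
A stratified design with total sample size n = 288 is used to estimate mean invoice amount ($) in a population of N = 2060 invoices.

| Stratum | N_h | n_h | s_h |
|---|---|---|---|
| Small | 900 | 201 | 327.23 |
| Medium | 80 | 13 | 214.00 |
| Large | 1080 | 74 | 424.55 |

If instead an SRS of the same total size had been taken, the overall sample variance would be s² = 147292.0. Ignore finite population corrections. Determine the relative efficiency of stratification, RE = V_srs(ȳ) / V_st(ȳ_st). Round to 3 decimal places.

RE ≈ 0.659

V̂(ȳ_st) = Σ W_h² s_h²/n_h, with W_h = N_h/N and N = 2060:
  stratum Small: (900/2060)²·327.23²/201 = 101.686
  stratum Medium: (80/2060)²·214.00²/13 = 5.31288
  stratum Large: (1080/2060)²·424.55²/74 = 669.482
V_st = 776.481
V_srs = s²/n = 147292.0/288 = 511.431
Relative efficiency = V_srs / V_st = 511.431/776.481 = 0.6587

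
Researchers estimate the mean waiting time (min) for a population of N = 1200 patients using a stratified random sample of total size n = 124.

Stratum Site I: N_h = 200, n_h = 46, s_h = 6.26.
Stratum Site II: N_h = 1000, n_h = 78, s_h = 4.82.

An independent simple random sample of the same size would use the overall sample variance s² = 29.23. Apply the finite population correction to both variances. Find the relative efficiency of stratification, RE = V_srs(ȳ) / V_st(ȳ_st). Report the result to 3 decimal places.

V̂(ȳ_st) = Σ W_h² (1 − n_h/N_h) s_h²/n_h, with W_h = N_h/N and N = 1200:
  stratum Site I: (200/1200)²·(1 − 46/200)·6.26²/46 = 0.0182213
  stratum Site II: (1000/1200)²·(1 − 78/1000)·4.82²/78 = 0.190708
V_st = 0.208929
V_srs = (1 − 124/1200)·29.23/124 = 0.211367
Relative efficiency = V_srs / V_st = 0.211367/0.208929 = 1.0117

RE ≈ 1.012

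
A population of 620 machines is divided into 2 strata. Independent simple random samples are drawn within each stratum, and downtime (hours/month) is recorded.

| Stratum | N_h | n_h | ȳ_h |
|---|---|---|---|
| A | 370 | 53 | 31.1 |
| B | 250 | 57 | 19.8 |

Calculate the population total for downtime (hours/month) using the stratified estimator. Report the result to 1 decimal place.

τ̂_st = Σ N_h ȳ_h = 370·31.1 + 250·19.8 = 16457.0

τ̂_st ≈ 16457.0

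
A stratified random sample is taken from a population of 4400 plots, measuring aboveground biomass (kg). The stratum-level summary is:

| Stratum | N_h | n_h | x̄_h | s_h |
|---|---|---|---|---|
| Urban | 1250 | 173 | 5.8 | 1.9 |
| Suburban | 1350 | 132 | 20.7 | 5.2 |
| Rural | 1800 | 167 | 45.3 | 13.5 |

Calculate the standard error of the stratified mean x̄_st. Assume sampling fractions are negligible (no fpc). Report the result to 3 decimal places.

SE(x̄_st) ≈ 0.451

V̂(x̄_st) = Σ W_h² s_h²/n_h, with W_h = N_h/N and N = 4400:
  stratum Urban: (1250/4400)²·1.9²/173 = 0.00168413
  stratum Suburban: (1350/4400)²·5.2²/132 = 0.0192839
  stratum Rural: (1800/4400)²·13.5²/167 = 0.182638
V̂(x̄_st) = 0.203606
SE(x̄_st) = √0.203606 = 0.451227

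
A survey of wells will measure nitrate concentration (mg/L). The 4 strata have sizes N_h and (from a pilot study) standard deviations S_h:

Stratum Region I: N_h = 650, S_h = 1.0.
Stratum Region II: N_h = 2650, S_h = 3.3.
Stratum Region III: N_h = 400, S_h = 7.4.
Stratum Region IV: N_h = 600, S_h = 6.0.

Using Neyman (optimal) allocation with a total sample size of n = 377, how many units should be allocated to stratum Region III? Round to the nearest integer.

70

Neyman allocation: n_h = n · N_h S_h / Σ N_i S_i, with n = 377.
  stratum Region I: N_h·S_h = 650·1.0 = 650.00
  stratum Region II: N_h·S_h = 2650·3.3 = 8745.00
  stratum Region III: N_h·S_h = 400·7.4 = 2960.00
  stratum Region IV: N_h·S_h = 600·6.0 = 3600.00
Σ N_h S_h = 15955.00
n for stratum Region III = 377·2960.00/15955.00 = 69.942 → 70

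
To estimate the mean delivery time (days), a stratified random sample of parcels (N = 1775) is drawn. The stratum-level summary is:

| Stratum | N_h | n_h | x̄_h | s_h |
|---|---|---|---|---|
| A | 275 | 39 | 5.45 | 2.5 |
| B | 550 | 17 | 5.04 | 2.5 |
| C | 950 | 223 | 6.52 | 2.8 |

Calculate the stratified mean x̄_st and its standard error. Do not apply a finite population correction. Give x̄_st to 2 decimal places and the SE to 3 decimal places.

x̄_st = Σ W_h x̄_h = (275·5.45 + 550·5.04 + 950·6.52)/1775 = 5.89563
V̂(x̄_st) = Σ W_h² s_h²/n_h, with W_h = N_h/N and N = 1775:
  stratum A: (275/1775)²·2.5²/39 = 0.00384666
  stratum B: (550/1775)²·2.5²/17 = 0.0352988
  stratum C: (950/1775)²·2.8²/223 = 0.0100707
V̂(x̄_st) = 0.0492162
SE(x̄_st) = √0.0492162 = 0.221847

x̄_st ≈ 5.90, SE ≈ 0.222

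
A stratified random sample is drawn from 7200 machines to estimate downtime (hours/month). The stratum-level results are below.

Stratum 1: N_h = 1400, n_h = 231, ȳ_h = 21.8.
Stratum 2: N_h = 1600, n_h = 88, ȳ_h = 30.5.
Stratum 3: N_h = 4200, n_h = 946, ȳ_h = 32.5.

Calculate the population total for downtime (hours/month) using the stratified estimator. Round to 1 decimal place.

τ̂_st = Σ N_h ȳ_h = 1400·21.8 + 1600·30.5 + 4200·32.5 = 215820.0

τ̂_st ≈ 215820.0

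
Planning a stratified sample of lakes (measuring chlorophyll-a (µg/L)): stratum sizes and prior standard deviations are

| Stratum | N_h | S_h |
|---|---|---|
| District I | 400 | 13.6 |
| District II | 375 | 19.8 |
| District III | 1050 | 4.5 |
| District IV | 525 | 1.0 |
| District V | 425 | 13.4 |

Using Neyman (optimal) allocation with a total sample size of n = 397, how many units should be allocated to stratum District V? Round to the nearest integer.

Neyman allocation: n_h = n · N_h S_h / Σ N_i S_i, with n = 397.
  stratum District I: N_h·S_h = 400·13.6 = 5440.00
  stratum District II: N_h·S_h = 375·19.8 = 7425.00
  stratum District III: N_h·S_h = 1050·4.5 = 4725.00
  stratum District IV: N_h·S_h = 525·1.0 = 525.00
  stratum District V: N_h·S_h = 425·13.4 = 5695.00
Σ N_h S_h = 23810.00
n for stratum District V = 397·5695.00/23810.00 = 94.957 → 95

95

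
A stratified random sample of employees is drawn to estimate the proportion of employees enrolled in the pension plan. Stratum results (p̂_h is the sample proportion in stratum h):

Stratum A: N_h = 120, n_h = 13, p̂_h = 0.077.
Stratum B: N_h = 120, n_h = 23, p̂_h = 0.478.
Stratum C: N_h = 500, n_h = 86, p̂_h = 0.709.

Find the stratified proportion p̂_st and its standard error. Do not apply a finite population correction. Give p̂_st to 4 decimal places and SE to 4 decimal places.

N = 740; stratum weights W_h = N_h/N.
p̂_st = Σ W_h p̂_h = (120·0.077 + 120·0.478 + 500·0.709)/740 = 0.56905
V̂(p̂_st) = Σ W_h² p̂_h(1−p̂_h)/(n_h−1):
  stratum A: (120/740)²·0.077·0.923/12 = 0.000155744
  stratum B: (120/740)²·0.478·0.522/22 = 0.000298246
  stratum C: (500/740)²·0.709·0.291/85 = 0.00110815
V̂(p̂_st) = 0.00156214; SE = √V̂ = 0.0395239

p̂_st ≈ 0.5691, SE ≈ 0.0395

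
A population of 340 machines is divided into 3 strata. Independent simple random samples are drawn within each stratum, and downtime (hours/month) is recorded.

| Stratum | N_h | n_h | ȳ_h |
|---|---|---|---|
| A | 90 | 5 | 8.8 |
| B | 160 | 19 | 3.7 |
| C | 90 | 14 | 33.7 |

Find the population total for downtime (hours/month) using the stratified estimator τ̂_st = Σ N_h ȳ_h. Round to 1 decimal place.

τ̂_st = Σ N_h ȳ_h = 90·8.8 + 160·3.7 + 90·33.7 = 4417.0

τ̂_st ≈ 4417.0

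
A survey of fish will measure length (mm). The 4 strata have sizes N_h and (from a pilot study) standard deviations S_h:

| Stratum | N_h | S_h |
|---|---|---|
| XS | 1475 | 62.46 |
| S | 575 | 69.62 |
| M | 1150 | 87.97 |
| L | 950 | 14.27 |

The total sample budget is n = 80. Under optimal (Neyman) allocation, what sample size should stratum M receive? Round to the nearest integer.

33

Neyman allocation: n_h = n · N_h S_h / Σ N_i S_i, with n = 80.
  stratum XS: N_h·S_h = 1475·62.46 = 92128.50
  stratum S: N_h·S_h = 575·69.62 = 40031.50
  stratum M: N_h·S_h = 1150·87.97 = 101165.50
  stratum L: N_h·S_h = 950·14.27 = 13556.50
Σ N_h S_h = 246882.00
n for stratum M = 80·101165.50/246882.00 = 32.782 → 33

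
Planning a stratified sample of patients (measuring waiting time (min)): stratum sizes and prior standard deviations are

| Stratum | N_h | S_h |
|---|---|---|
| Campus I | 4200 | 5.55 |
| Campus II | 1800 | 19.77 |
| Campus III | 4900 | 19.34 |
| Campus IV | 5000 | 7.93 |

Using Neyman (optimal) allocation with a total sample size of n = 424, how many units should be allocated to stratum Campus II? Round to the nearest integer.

Neyman allocation: n_h = n · N_h S_h / Σ N_i S_i, with n = 424.
  stratum Campus I: N_h·S_h = 4200·5.55 = 23310.00
  stratum Campus II: N_h·S_h = 1800·19.77 = 35586.00
  stratum Campus III: N_h·S_h = 4900·19.34 = 94766.00
  stratum Campus IV: N_h·S_h = 5000·7.93 = 39650.00
Σ N_h S_h = 193312.00
n for stratum Campus II = 424·35586.00/193312.00 = 78.052 → 78

78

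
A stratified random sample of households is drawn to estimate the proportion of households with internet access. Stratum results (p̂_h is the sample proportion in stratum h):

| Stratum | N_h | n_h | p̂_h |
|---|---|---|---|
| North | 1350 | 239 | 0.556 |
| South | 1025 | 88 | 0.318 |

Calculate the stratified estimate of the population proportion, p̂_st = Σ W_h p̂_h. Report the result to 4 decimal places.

p̂_st ≈ 0.4533

N = 2375; stratum weights W_h = N_h/N.
p̂_st = Σ W_h p̂_h = (1350·0.556 + 1025·0.318)/2375 = 0.45328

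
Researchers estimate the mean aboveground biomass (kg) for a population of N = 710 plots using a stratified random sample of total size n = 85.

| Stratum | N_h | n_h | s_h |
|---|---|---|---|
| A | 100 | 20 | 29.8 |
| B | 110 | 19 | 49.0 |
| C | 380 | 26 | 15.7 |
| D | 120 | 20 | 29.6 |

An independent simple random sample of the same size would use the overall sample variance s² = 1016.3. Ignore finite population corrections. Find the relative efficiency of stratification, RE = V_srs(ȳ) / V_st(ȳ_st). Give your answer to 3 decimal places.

V̂(ȳ_st) = Σ W_h² s_h²/n_h, with W_h = N_h/N and N = 710:
  stratum A: (100/710)²·29.8²/20 = 0.880817
  stratum B: (110/710)²·49.0²/19 = 3.03324
  stratum C: (380/710)²·15.7²/26 = 2.71567
  stratum D: (120/710)²·29.6²/20 = 1.25141
V_st = 7.88114
V_srs = s²/n = 1016.3/85 = 11.9565
Relative efficiency = V_srs / V_st = 11.9565/7.88114 = 1.5171

RE ≈ 1.517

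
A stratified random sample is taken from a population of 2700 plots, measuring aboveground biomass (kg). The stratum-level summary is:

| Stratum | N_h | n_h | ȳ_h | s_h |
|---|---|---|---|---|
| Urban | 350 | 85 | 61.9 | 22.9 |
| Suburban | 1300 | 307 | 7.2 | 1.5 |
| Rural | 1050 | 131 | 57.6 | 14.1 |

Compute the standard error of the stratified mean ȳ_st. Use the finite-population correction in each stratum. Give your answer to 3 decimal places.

SE(ȳ_st) ≈ 0.530

V̂(ȳ_st) = Σ W_h² (1 − n_h/N_h) s_h²/n_h, with W_h = N_h/N and N = 2700:
  stratum Urban: (350/2700)²·(1 − 85/350)·22.9²/85 = 0.0784944
  stratum Suburban: (1300/2700)²·(1 − 307/1300)·1.5²/307 = 0.0012978
  stratum Rural: (1050/2700)²·(1 − 131/1050)·14.1²/131 = 0.200883
V̂(ȳ_st) = 0.280676
SE(ȳ_st) = √0.280676 = 0.529788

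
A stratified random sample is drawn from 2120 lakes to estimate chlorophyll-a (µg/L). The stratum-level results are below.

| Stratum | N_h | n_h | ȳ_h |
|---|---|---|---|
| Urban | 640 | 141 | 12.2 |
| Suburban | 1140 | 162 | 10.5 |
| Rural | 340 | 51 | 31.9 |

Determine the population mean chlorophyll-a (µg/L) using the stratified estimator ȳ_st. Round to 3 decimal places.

N = Σ N_h = 2120. Stratum weights W_h = N_h/N.
ȳ_st = (640·12.2 + 1140·10.5 + 340·31.9) / 2120 = 14.44528

ȳ_st ≈ 14.445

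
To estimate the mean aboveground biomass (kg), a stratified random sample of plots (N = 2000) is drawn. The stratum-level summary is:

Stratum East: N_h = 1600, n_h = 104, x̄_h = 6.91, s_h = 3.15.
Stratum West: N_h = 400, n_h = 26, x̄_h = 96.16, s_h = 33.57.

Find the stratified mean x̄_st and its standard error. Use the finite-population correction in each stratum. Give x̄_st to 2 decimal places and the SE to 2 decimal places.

x̄_st ≈ 24.76, SE ≈ 1.30

x̄_st = Σ W_h x̄_h = (1600·6.91 + 400·96.16)/2000 = 24.76000
V̂(x̄_st) = Σ W_h² (1 − n_h/N_h) s_h²/n_h, with W_h = N_h/N and N = 2000:
  stratum East: (1600/2000)²·(1 − 104/1600)·3.15²/104 = 0.0570925
  stratum West: (400/2000)²·(1 − 26/400)·33.57²/26 = 1.62107
V̂(x̄_st) = 1.67816
SE(x̄_st) = √1.67816 = 1.29544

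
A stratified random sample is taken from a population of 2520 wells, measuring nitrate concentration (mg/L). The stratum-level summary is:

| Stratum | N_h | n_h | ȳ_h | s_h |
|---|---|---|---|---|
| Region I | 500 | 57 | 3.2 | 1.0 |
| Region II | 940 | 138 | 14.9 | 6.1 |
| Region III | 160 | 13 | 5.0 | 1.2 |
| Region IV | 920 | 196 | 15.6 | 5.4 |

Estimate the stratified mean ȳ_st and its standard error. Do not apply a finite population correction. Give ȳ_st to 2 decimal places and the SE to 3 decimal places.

ȳ_st ≈ 12.21, SE ≈ 0.242

ȳ_st = Σ W_h ȳ_h = (500·3.2 + 940·14.9 + 160·5.0 + 920·15.6)/2520 = 12.20556
V̂(ȳ_st) = Σ W_h² s_h²/n_h, with W_h = N_h/N and N = 2520:
  stratum Region I: (500/2520)²·1.0²/57 = 0.00069066
  stratum Region II: (940/2520)²·6.1²/138 = 0.0375176
  stratum Region III: (160/2520)²·1.2²/13 = 0.000446538
  stratum Region IV: (920/2520)²·5.4²/196 = 0.0198292
V̂(ȳ_st) = 0.058484
SE(ȳ_st) = √0.058484 = 0.241835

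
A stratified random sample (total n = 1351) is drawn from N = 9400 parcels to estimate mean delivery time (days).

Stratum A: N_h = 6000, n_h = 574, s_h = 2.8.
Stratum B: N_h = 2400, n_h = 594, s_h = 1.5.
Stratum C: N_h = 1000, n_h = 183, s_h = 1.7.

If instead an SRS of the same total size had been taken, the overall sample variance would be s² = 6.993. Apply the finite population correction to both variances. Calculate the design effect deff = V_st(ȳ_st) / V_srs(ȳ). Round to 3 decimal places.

V̂(ȳ_st) = Σ W_h² (1 − n_h/N_h) s_h²/n_h, with W_h = N_h/N and N = 9400:
  stratum A: (6000/9400)²·(1 − 574/6000)·2.8²/574 = 0.00503245
  stratum B: (2400/9400)²·(1 − 594/2400)·1.5²/594 = 0.00018581
  stratum C: (1000/9400)²·(1 − 183/1000)·1.7²/183 = 0.00014602
V_st = 0.00536428
V_srs = (1 − 1351/9400)·6.993/1351 = 0.00443223
deff = V_st / V_srs = 0.00536428/0.00443223 = 1.2103

deff ≈ 1.210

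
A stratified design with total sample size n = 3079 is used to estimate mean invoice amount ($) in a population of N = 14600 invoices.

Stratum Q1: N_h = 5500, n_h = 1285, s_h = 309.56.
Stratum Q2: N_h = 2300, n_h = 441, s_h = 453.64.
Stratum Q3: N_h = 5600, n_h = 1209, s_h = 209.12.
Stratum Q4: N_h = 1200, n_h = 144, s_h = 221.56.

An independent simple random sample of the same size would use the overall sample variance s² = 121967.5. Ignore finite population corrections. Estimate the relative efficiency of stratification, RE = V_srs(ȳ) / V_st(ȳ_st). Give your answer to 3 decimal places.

RE ≈ 1.330

V̂(ȳ_st) = Σ W_h² s_h²/n_h, with W_h = N_h/N and N = 14600:
  stratum Q1: (5500/14600)²·309.56²/1285 = 10.5829
  stratum Q2: (2300/14600)²·453.64²/441 = 11.5807
  stratum Q3: (5600/14600)²·209.12²/1209 = 5.32151
  stratum Q4: (1200/14600)²·221.56²/144 = 2.30291
V_st = 29.788
V_srs = s²/n = 121967.5/3079 = 39.6127
Relative efficiency = V_srs / V_st = 39.6127/29.788 = 1.3298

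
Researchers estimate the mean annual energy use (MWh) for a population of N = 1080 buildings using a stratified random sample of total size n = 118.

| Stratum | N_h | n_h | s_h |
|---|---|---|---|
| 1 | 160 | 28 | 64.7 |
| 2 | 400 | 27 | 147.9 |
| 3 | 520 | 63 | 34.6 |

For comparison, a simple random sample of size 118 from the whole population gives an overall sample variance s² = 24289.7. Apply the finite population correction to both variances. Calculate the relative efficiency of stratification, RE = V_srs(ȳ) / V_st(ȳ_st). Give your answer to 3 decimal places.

V̂(ȳ_st) = Σ W_h² (1 − n_h/N_h) s_h²/n_h, with W_h = N_h/N and N = 1080:
  stratum 1: (160/1080)²·(1 − 28/160)·64.7²/28 = 2.70705
  stratum 2: (400/1080)²·(1 − 27/400)·147.9²/27 = 103.632
  stratum 3: (520/1080)²·(1 − 63/520)·34.6²/63 = 3.87154
V_st = 110.211
V_srs = (1 − 118/1080)·24289.7/118 = 183.354
Relative efficiency = V_srs / V_st = 183.354/110.211 = 1.6637

RE ≈ 1.664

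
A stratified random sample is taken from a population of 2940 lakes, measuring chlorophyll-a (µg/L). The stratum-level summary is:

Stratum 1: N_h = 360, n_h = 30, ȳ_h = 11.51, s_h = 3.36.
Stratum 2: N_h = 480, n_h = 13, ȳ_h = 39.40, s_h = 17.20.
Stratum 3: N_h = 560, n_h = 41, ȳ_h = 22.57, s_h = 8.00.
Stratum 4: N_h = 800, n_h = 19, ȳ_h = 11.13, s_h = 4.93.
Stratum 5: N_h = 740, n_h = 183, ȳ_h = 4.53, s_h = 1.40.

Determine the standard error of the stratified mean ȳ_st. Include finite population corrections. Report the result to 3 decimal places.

SE(ȳ_st) ≈ 0.861

V̂(ȳ_st) = Σ W_h² (1 − n_h/N_h) s_h²/n_h, with W_h = N_h/N and N = 2940:
  stratum 1: (360/2940)²·(1 − 30/360)·3.36²/30 = 0.00517224
  stratum 2: (480/2940)²·(1 − 13/480)·17.20²/13 = 0.59017
  stratum 3: (560/2940)²·(1 − 41/560)·8.00²/41 = 0.0524876
  stratum 4: (800/2940)²·(1 − 19/800)·4.93²/19 = 0.092467
  stratum 5: (740/2940)²·(1 − 183/740)·1.40²/183 = 0.000510737
V̂(ȳ_st) = 0.740807
SE(ȳ_st) = √0.740807 = 0.860702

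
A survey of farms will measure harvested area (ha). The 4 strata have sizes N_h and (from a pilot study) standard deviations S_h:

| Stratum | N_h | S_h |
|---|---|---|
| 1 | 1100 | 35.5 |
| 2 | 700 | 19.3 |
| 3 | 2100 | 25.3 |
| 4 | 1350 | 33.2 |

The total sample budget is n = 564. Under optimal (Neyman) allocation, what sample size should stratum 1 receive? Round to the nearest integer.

146

Neyman allocation: n_h = n · N_h S_h / Σ N_i S_i, with n = 564.
  stratum 1: N_h·S_h = 1100·35.5 = 39050.00
  stratum 2: N_h·S_h = 700·19.3 = 13510.00
  stratum 3: N_h·S_h = 2100·25.3 = 53130.00
  stratum 4: N_h·S_h = 1350·33.2 = 44820.00
Σ N_h S_h = 150510.00
n for stratum 1 = 564·39050.00/150510.00 = 146.330 → 146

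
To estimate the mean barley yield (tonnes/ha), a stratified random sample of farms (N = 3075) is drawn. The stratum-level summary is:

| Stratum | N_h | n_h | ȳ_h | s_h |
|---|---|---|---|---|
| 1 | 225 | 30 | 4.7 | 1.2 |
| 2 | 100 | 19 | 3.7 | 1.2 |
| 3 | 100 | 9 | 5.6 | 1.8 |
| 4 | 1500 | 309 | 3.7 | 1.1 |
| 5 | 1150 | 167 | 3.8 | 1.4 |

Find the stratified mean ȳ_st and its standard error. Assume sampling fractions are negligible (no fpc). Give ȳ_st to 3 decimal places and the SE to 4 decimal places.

ȳ_st ≈ 3.872, SE ≈ 0.0574

ȳ_st = Σ W_h ȳ_h = (225·4.7 + 100·3.7 + 100·5.6 + 1500·3.7 + 1150·3.8)/3075 = 3.87236
V̂(ȳ_st) = Σ W_h² s_h²/n_h, with W_h = N_h/N and N = 3075:
  stratum 1: (225/3075)²·1.2²/30 = 0.00025699
  stratum 2: (100/3075)²·1.2²/19 = 8.01528e-05
  stratum 3: (100/3075)²·1.8²/9 = 0.000380726
  stratum 4: (1500/3075)²·1.1²/309 = 0.000931792
  stratum 5: (1150/3075)²·1.4²/167 = 0.00164152
V̂(ȳ_st) = 0.00329118
SE(ȳ_st) = √0.00329118 = 0.0573688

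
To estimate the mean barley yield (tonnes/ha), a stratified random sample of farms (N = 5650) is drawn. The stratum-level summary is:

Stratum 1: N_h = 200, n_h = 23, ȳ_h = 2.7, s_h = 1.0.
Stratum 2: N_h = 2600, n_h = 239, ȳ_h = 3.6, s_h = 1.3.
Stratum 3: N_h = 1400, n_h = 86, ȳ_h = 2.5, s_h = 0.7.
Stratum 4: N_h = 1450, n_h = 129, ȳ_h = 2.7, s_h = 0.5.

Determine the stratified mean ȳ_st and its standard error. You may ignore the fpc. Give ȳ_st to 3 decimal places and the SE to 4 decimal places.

ȳ_st = Σ W_h ȳ_h = (200·2.7 + 2600·3.6 + 1400·2.5 + 1450·2.7)/5650 = 3.06460
V̂(ȳ_st) = Σ W_h² s_h²/n_h, with W_h = N_h/N and N = 5650:
  stratum 1: (200/5650)²·1.0²/23 = 5.44798e-05
  stratum 2: (2600/5650)²·1.3²/239 = 0.0014974
  stratum 3: (1400/5650)²·0.7²/86 = 0.00034983
  stratum 4: (1450/5650)²·0.5²/129 = 0.000127641
V̂(ȳ_st) = 0.00202935
SE(ȳ_st) = √0.00202935 = 0.0450483

ȳ_st ≈ 3.065, SE ≈ 0.0450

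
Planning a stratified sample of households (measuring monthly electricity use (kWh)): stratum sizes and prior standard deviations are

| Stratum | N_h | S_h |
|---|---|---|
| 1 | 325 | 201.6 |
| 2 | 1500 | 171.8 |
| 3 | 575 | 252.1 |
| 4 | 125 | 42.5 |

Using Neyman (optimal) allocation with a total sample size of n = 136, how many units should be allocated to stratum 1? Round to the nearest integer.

19

Neyman allocation: n_h = n · N_h S_h / Σ N_i S_i, with n = 136.
  stratum 1: N_h·S_h = 325·201.6 = 65520.00
  stratum 2: N_h·S_h = 1500·171.8 = 257700.00
  stratum 3: N_h·S_h = 575·252.1 = 144957.50
  stratum 4: N_h·S_h = 125·42.5 = 5312.50
Σ N_h S_h = 473490.00
n for stratum 1 = 136·65520.00/473490.00 = 18.819 → 19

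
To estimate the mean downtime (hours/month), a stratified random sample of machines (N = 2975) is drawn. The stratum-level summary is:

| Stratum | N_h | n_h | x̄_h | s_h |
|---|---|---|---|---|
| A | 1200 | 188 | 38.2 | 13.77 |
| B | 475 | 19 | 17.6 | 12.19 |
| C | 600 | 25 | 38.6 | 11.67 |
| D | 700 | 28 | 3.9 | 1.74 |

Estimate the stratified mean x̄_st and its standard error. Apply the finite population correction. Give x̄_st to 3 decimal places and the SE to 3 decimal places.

x̄_st = Σ W_h x̄_h = (1200·38.2 + 475·17.6 + 600·38.6 + 700·3.9)/2975 = 26.92101
V̂(x̄_st) = Σ W_h² (1 − n_h/N_h) s_h²/n_h, with W_h = N_h/N and N = 2975:
  stratum A: (1200/2975)²·(1 − 188/1200)·13.77²/188 = 0.138388
  stratum B: (475/2975)²·(1 − 19/475)·12.19²/19 = 0.191398
  stratum C: (600/2975)²·(1 − 25/600)·11.67²/25 = 0.212347
  stratum D: (700/2975)²·(1 − 28/700)·1.74²/28 = 0.0057469
V̂(x̄_st) = 0.54788
SE(x̄_st) = √0.54788 = 0.740189

x̄_st ≈ 26.921, SE ≈ 0.740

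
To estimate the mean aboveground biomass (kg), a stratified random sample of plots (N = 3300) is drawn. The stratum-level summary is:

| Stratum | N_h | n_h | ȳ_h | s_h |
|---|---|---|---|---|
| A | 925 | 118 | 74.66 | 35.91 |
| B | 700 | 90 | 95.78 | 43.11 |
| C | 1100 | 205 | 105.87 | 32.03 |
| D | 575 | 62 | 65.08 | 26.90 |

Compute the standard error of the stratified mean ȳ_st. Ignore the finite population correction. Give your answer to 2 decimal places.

V̂(ȳ_st) = Σ W_h² s_h²/n_h, with W_h = N_h/N and N = 3300:
  stratum A: (925/3300)²·35.91²/118 = 0.858627
  stratum B: (700/3300)²·43.11²/90 = 0.929141
  stratum C: (1100/3300)²·32.03²/205 = 0.556055
  stratum D: (575/3300)²·26.90²/62 = 0.35434
V̂(ȳ_st) = 2.69816
SE(ȳ_st) = √2.69816 = 1.64261

SE(ȳ_st) ≈ 1.64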